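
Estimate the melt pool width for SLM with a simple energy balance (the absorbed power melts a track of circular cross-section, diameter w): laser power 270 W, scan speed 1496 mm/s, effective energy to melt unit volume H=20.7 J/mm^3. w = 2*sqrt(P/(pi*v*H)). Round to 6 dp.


w = 2*sqrt(270/(pi*1496*20.7)) = 0.105362 mm


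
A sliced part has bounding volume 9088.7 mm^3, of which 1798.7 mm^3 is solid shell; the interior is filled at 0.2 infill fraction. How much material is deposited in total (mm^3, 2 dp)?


V_infill = (9088.7 - 1798.7) * 0.2 = 1458.0
V_total = 1798.7 + 1458.0 = 3256.7 mm^3


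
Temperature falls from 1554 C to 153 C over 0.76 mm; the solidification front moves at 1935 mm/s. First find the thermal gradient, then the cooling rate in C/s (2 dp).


G = (1554-153)/0.76 = 1843.42105263 C/mm
CR = 1843.42105263 * 1935 = 3567019.74 C/s


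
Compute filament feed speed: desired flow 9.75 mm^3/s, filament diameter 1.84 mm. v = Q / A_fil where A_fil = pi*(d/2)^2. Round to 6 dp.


A = pi*(1.84/2)^2 = 2.659044
v = 9.75 / 2.659044 = 3.666731 mm/s


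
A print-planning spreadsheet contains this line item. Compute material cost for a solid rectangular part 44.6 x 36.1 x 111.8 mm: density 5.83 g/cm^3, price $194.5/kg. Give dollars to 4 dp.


V = 44.6 * 36.1 * 111.8 = 180004.708 mm^3 = 180.004708 cm^3
Mass = 180.004708 * 5.83 / 1000 = 1.04942745 kg
Cost = 1.04942745 * 194.5 = 204.1136 $


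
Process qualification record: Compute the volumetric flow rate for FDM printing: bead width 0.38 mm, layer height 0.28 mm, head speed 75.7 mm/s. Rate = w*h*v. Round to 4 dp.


Rate = 0.38 * 0.28 * 75.7 = 8.0545 mm^3/s


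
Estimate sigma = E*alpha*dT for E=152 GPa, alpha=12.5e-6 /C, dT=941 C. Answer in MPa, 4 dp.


sigma = 152*1000 * 12.5e-6 * 941 = 1787.9 MPa


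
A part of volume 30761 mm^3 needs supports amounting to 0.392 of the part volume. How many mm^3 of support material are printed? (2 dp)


V_support = 30761 * 0.392 = 12058.31 mm^3


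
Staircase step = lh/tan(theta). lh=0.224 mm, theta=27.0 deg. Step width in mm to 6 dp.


step = 0.224 / tan(27.0) = 0.439625 mm


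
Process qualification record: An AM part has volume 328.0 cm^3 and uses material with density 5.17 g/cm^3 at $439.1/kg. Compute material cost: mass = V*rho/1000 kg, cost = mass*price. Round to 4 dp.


Mass = 328.0*5.17/1000 = 1.69576 kg
Cost = 1.69576 * 439.1 = 744.6082 $


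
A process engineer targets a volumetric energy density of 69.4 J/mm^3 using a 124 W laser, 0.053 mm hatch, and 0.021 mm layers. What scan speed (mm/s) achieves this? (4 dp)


v = 124 / (69.4*0.053*0.021) = 1605.3401 mm/s


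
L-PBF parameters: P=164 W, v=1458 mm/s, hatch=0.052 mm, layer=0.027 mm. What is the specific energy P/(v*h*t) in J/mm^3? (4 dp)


Build rate = 1458 * 0.052 * 0.027 = 2.047032 mm^3/s
SE = 164 / 2.047032 = 80.116 J/mm^3


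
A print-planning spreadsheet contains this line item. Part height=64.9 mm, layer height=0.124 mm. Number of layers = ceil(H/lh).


Layers = ceil(64.9/0.124) = 524


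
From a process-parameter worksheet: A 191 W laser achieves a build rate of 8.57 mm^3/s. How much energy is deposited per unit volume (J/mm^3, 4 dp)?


SE = 191 / 8.57 = 22.287 J/mm^3


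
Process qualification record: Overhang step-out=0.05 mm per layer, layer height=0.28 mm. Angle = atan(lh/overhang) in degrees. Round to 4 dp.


angle = atan(0.28/0.05) = 79.8753 degrees


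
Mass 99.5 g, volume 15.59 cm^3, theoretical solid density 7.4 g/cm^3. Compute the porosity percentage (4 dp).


rho_part = 99.5 / 15.59 = 6.38229634 g/cm^3
Porosity = (1 - 6.38229634/7.4)*100 = 13.7528 %


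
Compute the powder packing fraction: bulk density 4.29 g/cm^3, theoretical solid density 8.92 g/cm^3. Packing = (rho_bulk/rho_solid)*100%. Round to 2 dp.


Packing = (4.29/8.92)*100 = 48.09 %


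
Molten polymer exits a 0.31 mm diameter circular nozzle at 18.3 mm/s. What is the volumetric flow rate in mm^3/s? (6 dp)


A = pi*(0.31/2)^2 = 0.07547676 mm^2
Q = 0.07547676 * 18.3 = 1.381225 mm^3/s


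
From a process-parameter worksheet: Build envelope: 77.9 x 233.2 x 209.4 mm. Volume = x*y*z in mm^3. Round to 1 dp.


V = 77.9 * 233.2 * 209.4 = 3804019.0 mm^3


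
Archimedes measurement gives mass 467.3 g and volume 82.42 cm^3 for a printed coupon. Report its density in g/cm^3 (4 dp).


rho = 467.3 / 82.42 = 5.6697 g/cm^3


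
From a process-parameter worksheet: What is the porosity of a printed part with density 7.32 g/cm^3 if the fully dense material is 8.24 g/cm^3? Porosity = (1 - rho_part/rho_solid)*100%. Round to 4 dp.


Porosity = (1-7.32/8.24)*100 = 11.165 %


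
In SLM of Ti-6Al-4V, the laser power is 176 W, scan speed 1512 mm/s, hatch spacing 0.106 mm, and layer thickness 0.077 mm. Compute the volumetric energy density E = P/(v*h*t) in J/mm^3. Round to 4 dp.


E = 176 / (1512*0.106*0.077) = 14.2615 J/mm^3


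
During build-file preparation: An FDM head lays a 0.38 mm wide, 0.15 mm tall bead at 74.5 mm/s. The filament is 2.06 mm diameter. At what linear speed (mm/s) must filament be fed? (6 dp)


Q = 0.38 * 0.15 * 74.5 = 4.2465 mm^3/s
A_fil = pi*(2.06/2)^2 = 3.33291565 mm^2
v_feed = 4.2465 / 3.33291565 = 1.27411 mm/s


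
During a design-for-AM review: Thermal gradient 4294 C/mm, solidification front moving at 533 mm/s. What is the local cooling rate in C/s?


CR = 4294 * 533 = 2288702 C/s


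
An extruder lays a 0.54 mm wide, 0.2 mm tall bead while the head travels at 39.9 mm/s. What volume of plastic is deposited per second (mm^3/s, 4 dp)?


Rate = 0.54 * 0.2 * 39.9 = 4.3092 mm^3/s


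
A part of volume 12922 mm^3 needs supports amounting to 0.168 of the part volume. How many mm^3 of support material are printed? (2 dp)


V_support = 12922 * 0.168 = 2170.9 mm^3


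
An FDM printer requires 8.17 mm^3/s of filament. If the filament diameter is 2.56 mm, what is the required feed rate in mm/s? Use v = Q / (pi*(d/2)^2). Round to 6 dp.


A = pi*(2.56/2)^2 = 5.147185
v = 8.17 / 5.147185 = 1.587275 mm/s


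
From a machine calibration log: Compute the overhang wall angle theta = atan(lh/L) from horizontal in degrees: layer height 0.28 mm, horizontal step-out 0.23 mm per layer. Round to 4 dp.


angle = atan(0.28/0.23) = 50.5993 degrees


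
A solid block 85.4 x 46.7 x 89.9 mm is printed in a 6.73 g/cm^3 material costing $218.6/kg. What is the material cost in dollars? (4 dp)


V = 85.4 * 46.7 * 89.9 = 358537.382 mm^3 = 358.537382 cm^3
Mass = 358.537382 * 6.73 / 1000 = 2.41295658 kg
Cost = 2.41295658 * 218.6 = 527.4723 $


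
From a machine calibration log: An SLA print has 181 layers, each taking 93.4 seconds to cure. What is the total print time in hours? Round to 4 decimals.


t = 181 * 93.4 / 3600 = 4.6959 hrs


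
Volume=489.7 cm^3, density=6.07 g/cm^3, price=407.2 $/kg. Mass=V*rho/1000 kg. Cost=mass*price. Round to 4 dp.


Mass = 489.7*6.07/1000 = 2.972479 kg
Cost = 2.972479 * 407.2 = 1210.3934 $


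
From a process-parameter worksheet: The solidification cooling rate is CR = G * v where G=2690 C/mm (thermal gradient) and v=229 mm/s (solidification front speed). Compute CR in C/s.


CR = 2690 * 229 = 616010 C/s


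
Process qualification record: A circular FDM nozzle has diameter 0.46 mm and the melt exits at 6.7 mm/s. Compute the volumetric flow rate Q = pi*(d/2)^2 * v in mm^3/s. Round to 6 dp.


A = pi*(0.46/2)^2 = 0.16619025 mm^2
Q = 0.16619025 * 6.7 = 1.113475 mm^3/s


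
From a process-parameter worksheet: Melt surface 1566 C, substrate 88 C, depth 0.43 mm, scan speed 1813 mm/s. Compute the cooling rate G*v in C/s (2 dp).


G = (1566-88)/0.43 = 3437.20930233 C/mm
CR = 3437.20930233 * 1813 = 6231660.47 C/s


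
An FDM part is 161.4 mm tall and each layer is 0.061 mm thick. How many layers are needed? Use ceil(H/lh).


Layers = ceil(161.4/0.061) = 2646


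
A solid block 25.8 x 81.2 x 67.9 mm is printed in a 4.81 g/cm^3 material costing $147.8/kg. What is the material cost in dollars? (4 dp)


V = 25.8 * 81.2 * 67.9 = 142247.784 mm^3 = 142.247784 cm^3
Mass = 142.247784 * 4.81 / 1000 = 0.68421184 kg
Cost = 0.68421184 * 147.8 = 101.1265 $


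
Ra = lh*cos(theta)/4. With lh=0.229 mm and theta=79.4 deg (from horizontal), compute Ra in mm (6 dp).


Ra = 0.229 * cos(79.4) / 4 = 0.010531 mm


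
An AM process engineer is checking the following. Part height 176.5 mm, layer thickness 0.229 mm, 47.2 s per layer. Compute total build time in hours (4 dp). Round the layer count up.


Layers = ceil(176.5/0.229) = 771
t = 771 * 47.2 / 3600 = 10.1087 hrs


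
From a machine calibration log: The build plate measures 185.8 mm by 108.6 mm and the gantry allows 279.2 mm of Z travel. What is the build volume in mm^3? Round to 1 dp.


V = 185.8 * 108.6 * 279.2 = 5633664.1 mm^3


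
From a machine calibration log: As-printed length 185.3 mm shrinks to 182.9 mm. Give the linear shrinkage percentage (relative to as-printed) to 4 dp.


Shrinkage = ((185.3-182.9)/185.3)*100 = 1.2952 %


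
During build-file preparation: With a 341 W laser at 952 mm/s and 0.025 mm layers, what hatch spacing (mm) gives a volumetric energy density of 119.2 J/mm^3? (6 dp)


h = 341 / (119.2*952*0.025) = 0.120199 mm


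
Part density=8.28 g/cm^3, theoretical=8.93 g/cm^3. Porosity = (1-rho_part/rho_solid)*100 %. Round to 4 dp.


Porosity = (1-8.28/8.93)*100 = 7.2788 %


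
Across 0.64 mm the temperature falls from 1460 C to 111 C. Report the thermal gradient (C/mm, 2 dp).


G = (1460-111)/0.64 = 2107.81 C/mm


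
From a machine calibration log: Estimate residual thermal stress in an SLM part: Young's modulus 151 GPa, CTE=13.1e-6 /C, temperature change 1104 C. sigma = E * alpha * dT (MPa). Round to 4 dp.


sigma = 151*1000 * 13.1e-6 * 1104 = 2183.8224 MPa


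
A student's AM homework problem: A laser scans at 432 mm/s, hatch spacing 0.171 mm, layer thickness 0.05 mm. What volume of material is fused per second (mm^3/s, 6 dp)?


Rate = 432 * 0.171 * 0.05 = 3.6936 mm^3/s


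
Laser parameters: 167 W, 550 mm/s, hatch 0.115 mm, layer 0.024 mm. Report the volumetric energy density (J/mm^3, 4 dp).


E = 167 / (550*0.115*0.024) = 110.0132 J/mm^3


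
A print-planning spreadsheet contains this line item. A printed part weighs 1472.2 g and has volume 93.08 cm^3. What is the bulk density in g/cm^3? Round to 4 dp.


rho = 1472.2 / 93.08 = 15.8165 g/cm^3


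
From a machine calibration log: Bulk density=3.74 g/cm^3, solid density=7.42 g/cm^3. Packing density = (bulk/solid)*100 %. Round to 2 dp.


Packing = (3.74/7.42)*100 = 50.4 %


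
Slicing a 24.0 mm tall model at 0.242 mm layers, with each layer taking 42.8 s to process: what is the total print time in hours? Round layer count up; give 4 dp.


Layers = ceil(24.0/0.242) = 100
t = 100 * 42.8 / 3600 = 1.1889 hrs


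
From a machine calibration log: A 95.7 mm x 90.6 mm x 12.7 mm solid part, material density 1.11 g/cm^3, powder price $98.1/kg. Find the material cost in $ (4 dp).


V = 95.7 * 90.6 * 12.7 = 110114.334 mm^3 = 110.114334 cm^3
Mass = 110.114334 * 1.11 / 1000 = 0.12222691 kg
Cost = 0.12222691 * 98.1 = 11.9905 $


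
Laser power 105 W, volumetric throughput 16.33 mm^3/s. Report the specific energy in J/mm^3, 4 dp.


SE = 105 / 16.33 = 6.4299 J/mm^3


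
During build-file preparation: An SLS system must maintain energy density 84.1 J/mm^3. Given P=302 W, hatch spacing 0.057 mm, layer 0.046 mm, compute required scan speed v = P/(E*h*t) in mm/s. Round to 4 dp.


v = 302 / (84.1*0.057*0.046) = 1369.5512 mm/s


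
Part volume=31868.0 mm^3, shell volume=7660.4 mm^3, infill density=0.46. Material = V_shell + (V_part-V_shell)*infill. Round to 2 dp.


V_infill = (31868.0 - 7660.4) * 0.46 = 11135.5
V_total = 7660.4 + 11135.5 = 18795.9 mm^3


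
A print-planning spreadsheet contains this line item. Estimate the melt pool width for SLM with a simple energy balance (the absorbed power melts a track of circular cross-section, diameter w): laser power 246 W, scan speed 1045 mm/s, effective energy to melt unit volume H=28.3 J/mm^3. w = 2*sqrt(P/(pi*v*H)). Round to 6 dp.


w = 2*sqrt(246/(pi*1045*28.3)) = 0.102913 mm


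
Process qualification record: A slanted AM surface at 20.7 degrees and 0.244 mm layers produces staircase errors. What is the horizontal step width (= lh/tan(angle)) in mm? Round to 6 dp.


step = 0.244 / tan(20.7) = 0.645727 mm


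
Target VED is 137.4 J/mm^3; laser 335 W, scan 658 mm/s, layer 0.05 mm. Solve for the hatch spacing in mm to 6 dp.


h = 335 / (137.4*658*0.05) = 0.074108 mm


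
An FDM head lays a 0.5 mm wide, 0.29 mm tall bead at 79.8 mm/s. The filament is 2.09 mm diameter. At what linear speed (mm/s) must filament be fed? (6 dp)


Q = 0.5 * 0.29 * 79.8 = 11.571 mm^3/s
A_fil = pi*(2.09/2)^2 = 3.43069772 mm^2
v_feed = 11.571 / 3.43069772 = 3.372783 mm/s


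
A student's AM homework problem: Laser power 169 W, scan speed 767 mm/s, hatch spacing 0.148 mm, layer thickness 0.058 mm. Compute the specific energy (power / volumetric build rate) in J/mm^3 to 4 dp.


Build rate = 767 * 0.148 * 0.058 = 6.583928 mm^3/s
SE = 169 / 6.583928 = 25.6686 J/mm^3


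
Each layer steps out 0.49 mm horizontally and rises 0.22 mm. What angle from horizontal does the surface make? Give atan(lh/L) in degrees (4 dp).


angle = atan(0.22/0.49) = 24.1791 degrees


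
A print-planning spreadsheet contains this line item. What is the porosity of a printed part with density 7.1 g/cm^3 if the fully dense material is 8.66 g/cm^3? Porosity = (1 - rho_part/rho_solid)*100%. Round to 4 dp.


Porosity = (1-7.1/8.66)*100 = 18.0139 %


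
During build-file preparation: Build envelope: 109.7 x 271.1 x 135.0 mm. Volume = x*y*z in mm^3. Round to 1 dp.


V = 109.7 * 271.1 * 135.0 = 4014855.5 mm^3


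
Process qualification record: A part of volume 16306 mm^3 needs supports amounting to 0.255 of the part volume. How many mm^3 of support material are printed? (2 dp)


V_support = 16306 * 0.255 = 4158.03 mm^3


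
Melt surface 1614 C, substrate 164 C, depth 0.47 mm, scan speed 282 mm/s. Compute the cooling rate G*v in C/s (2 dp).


G = (1614-164)/0.47 = 3085.10638298 C/mm
CR = 3085.10638298 * 282 = 870000.0 C/s


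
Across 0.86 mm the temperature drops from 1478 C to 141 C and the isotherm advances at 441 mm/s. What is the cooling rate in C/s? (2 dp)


G = (1478-141)/0.86 = 1554.65116279 C/mm
CR = 1554.65116279 * 441 = 685601.16 C/s


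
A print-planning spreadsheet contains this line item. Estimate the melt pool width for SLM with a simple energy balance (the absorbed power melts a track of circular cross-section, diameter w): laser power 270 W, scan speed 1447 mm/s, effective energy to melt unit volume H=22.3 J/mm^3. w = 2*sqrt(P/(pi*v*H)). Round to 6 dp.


w = 2*sqrt(270/(pi*1447*22.3)) = 0.103217 mm


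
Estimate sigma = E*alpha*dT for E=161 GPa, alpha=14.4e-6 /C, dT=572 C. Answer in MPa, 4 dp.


sigma = 161*1000 * 14.4e-6 * 572 = 1326.1248 MPa


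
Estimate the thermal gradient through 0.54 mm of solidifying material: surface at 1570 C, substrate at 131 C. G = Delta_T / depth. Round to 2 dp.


G = (1570-131)/0.54 = 2664.81 C/mm


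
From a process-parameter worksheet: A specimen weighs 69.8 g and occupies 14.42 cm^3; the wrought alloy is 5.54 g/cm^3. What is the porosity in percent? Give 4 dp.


rho_part = 69.8 / 14.42 = 4.84049931 g/cm^3
Porosity = (1 - 4.84049931/5.54)*100 = 12.6264 %


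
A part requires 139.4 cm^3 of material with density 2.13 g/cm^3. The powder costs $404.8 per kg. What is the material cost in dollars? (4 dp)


Mass = 139.4*2.13/1000 = 0.296922 kg
Cost = 0.296922 * 404.8 = 120.194 $


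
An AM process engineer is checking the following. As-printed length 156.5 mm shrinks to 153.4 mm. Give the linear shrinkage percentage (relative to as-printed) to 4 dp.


Shrinkage = ((156.5-153.4)/156.5)*100 = 1.9808 %


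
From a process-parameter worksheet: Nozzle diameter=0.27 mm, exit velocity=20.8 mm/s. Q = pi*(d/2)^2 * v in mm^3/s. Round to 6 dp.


A = pi*(0.27/2)^2 = 0.05725553 mm^2
Q = 0.05725553 * 20.8 = 1.190915 mm^3/s


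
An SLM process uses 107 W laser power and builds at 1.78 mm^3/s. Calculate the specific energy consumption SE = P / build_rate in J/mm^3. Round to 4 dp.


SE = 107 / 1.78 = 60.1124 J/mm^3


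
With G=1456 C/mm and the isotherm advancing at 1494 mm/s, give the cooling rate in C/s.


CR = 1456 * 1494 = 2175264 C/s


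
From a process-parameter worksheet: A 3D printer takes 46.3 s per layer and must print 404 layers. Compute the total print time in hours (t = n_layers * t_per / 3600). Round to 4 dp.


t = 404 * 46.3 / 3600 = 5.1959 hrs


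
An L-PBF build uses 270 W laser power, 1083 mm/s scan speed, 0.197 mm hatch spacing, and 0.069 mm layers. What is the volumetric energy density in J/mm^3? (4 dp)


E = 270 / (1083*0.197*0.069) = 18.3409 J/mm^3


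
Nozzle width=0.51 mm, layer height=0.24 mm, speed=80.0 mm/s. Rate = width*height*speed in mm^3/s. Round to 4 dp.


Rate = 0.51 * 0.24 * 80.0 = 9.792 mm^3/s


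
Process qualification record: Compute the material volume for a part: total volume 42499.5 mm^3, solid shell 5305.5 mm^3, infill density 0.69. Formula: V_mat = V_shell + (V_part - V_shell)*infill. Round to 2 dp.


V_infill = (42499.5 - 5305.5) * 0.69 = 25663.86
V_total = 5305.5 + 25663.86 = 30969.36 mm^3


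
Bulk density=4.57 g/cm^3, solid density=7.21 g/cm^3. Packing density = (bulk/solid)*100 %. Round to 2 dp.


Packing = (4.57/7.21)*100 = 63.38 %


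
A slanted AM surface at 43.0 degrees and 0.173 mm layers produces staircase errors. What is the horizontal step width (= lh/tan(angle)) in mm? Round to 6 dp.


step = 0.173 / tan(43.0) = 0.18552 mm


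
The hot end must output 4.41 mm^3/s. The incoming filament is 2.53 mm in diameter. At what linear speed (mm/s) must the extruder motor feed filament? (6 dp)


A = pi*(2.53/2)^2 = 5.027255
v = 4.41 / 5.027255 = 0.877218 mm/s


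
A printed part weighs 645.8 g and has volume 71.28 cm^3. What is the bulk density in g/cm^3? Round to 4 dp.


rho = 645.8 / 71.28 = 9.06 g/cm^3


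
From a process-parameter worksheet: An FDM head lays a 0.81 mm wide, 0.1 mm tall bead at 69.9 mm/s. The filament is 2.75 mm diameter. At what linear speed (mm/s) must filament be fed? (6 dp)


Q = 0.81 * 0.1 * 69.9 = 5.6619 mm^3/s
A_fil = pi*(2.75/2)^2 = 5.93957361 mm^2
v_feed = 5.6619 / 5.93957361 = 0.95325 mm/s


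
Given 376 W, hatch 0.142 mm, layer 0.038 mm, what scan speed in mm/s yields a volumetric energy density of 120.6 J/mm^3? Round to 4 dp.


v = 376 / (120.6*0.142*0.038) = 577.7881 mm/s


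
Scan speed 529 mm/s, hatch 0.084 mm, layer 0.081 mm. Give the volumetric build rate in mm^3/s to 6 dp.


Rate = 529 * 0.084 * 0.081 = 3.599316 mm^3/s


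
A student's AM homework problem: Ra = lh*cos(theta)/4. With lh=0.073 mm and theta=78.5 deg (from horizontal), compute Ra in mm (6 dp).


Ra = 0.073 * cos(78.5) / 4 = 0.003638 mm


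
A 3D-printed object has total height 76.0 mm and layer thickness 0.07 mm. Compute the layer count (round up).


Layers = ceil(76.0/0.07) = 1086


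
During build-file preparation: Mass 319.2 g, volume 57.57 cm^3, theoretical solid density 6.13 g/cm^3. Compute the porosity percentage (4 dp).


rho_part = 319.2 / 57.57 = 5.54455446 g/cm^3
Porosity = (1 - 5.54455446/6.13)*100 = 9.5505 %


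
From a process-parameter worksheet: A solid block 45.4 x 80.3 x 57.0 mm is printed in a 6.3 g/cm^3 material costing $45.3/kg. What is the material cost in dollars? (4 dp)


V = 45.4 * 80.3 * 57.0 = 207800.34 mm^3 = 207.80034 cm^3
Mass = 207.80034 * 6.3 / 1000 = 1.30914214 kg
Cost = 1.30914214 * 45.3 = 59.3041 $


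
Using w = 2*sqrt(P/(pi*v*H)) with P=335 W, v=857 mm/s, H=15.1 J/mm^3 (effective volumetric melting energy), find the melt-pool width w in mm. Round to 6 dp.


w = 2*sqrt(335/(pi*857*15.1)) = 0.181551 mm


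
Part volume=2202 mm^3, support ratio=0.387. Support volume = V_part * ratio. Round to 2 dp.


V_support = 2202 * 0.387 = 852.17 mm^3


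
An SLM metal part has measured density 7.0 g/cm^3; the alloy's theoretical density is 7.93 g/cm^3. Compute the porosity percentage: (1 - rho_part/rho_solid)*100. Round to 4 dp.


Porosity = (1-7.0/7.93)*100 = 11.7276 %


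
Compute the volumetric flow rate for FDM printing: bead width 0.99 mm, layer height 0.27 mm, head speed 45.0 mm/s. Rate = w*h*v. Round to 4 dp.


Rate = 0.99 * 0.27 * 45.0 = 12.0285 mm^3/s


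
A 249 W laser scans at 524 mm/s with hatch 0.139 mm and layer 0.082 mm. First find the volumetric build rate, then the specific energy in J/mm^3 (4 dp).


Build rate = 524 * 0.139 * 0.082 = 5.972552 mm^3/s
SE = 249 / 5.972552 = 41.6907 J/mm^3


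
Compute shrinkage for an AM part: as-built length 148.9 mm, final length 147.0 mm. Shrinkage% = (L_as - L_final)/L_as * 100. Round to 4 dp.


Shrinkage = ((148.9-147.0)/148.9)*100 = 1.276 %


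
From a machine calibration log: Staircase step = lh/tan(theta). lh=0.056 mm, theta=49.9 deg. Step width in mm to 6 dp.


step = 0.056 / tan(49.9) = 0.047156 mm


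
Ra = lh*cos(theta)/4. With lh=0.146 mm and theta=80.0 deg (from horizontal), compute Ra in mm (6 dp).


Ra = 0.146 * cos(80.0) / 4 = 0.006338 mm


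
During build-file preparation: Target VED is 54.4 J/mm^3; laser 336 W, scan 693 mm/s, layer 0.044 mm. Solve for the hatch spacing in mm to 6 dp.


h = 336 / (54.4*693*0.044) = 0.20256 mm


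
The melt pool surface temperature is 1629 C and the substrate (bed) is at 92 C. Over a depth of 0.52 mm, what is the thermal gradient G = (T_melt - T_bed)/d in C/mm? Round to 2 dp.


G = (1629-92)/0.52 = 2955.77 C/mm


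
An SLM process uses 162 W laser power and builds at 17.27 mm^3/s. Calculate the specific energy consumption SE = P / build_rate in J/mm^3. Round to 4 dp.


SE = 162 / 17.27 = 9.3804 J/mm^3


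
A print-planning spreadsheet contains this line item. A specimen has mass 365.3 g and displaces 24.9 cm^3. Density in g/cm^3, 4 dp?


rho = 365.3 / 24.9 = 14.6707 g/cm^3


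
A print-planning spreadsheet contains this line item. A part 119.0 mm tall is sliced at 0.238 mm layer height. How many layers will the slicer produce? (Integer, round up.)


Layers = ceil(119.0/0.238) = 500


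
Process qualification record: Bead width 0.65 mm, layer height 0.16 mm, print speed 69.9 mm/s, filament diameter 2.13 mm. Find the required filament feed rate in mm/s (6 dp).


Q = 0.65 * 0.16 * 69.9 = 7.2696 mm^3/s
A_fil = pi*(2.13/2)^2 = 3.56327293 mm^2
v_feed = 7.2696 / 3.56327293 = 2.040147 mm/s


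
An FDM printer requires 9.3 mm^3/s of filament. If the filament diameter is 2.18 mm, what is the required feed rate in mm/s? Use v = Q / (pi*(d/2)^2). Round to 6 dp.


A = pi*(2.18/2)^2 = 3.732526
v = 9.3 / 3.732526 = 2.49161 mm/s


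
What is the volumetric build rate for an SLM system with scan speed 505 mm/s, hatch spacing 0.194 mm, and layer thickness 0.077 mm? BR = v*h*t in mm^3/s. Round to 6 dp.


Rate = 505 * 0.194 * 0.077 = 7.54369 mm^3/s


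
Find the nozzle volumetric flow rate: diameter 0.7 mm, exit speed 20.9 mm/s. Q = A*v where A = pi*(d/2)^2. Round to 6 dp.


A = pi*(0.7/2)^2 = 0.3848451 mm^2
Q = 0.3848451 * 20.9 = 8.043263 mm^3/s


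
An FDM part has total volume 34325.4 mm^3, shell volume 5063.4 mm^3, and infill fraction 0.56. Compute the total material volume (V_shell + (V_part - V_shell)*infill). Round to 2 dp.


V_infill = (34325.4 - 5063.4) * 0.56 = 16386.72
V_total = 5063.4 + 16386.72 = 21450.12 mm^3


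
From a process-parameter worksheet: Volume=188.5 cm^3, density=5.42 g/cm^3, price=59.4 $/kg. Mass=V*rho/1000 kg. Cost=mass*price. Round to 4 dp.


Mass = 188.5*5.42/1000 = 1.02167 kg
Cost = 1.02167 * 59.4 = 60.6872 $


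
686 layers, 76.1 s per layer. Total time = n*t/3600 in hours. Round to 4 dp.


t = 686 * 76.1 / 3600 = 14.5013 hrs


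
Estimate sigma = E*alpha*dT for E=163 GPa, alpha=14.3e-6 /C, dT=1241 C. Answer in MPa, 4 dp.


sigma = 163*1000 * 14.3e-6 * 1241 = 2892.6469 MPa


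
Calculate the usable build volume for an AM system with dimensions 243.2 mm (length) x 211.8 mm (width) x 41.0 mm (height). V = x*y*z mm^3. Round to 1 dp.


V = 243.2 * 211.8 * 41.0 = 2111900.2 mm^3


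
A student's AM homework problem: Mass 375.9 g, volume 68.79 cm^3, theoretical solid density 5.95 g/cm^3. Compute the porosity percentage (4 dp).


rho_part = 375.9 / 68.79 = 5.46445704 g/cm^3
Porosity = (1 - 5.46445704/5.95)*100 = 8.1604 %


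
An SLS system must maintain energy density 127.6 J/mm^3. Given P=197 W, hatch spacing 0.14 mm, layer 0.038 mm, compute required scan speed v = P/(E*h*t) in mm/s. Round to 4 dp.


v = 197 / (127.6*0.14*0.038) = 290.2044 mm/s


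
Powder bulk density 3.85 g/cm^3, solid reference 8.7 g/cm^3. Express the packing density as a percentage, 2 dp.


Packing = (3.85/8.7)*100 = 44.25 %


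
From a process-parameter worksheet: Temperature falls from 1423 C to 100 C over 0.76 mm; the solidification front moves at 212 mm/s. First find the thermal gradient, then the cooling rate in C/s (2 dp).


G = (1423-100)/0.76 = 1740.78947368 C/mm
CR = 1740.78947368 * 212 = 369047.37 C/s


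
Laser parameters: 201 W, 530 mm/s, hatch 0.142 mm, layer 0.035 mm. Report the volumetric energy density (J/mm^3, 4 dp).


E = 201 / (530*0.142*0.035) = 76.3069 J/mm^3


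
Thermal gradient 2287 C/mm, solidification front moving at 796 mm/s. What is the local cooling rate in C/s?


CR = 2287 * 796 = 1820452 C/s


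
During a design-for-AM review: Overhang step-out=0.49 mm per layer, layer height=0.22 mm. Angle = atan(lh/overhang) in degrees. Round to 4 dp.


angle = atan(0.22/0.49) = 24.1791 degrees


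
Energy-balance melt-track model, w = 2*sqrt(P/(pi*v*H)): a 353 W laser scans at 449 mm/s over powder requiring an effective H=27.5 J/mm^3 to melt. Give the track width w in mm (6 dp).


w = 2*sqrt(353/(pi*449*27.5)) = 0.190789 mm


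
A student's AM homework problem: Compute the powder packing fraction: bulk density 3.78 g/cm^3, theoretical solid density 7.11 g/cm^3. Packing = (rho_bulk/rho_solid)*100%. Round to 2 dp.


Packing = (3.78/7.11)*100 = 53.16 %


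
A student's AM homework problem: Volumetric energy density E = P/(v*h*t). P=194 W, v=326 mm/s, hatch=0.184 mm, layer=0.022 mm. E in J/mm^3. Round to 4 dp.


E = 194 / (326*0.184*0.022) = 147.0089 J/mm^3


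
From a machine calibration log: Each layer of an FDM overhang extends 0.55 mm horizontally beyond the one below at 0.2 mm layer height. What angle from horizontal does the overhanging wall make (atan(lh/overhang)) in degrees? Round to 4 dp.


angle = atan(0.2/0.55) = 19.9831 degrees


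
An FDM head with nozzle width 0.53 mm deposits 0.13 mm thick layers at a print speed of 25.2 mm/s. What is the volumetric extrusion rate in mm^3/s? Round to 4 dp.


Rate = 0.53 * 0.13 * 25.2 = 1.7363 mm^3/s


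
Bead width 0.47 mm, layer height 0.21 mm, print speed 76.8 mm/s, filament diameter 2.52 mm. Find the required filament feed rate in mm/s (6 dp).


Q = 0.47 * 0.21 * 76.8 = 7.58016 mm^3/s
A_fil = pi*(2.52/2)^2 = 4.9875925 mm^2
v_feed = 7.58016 / 4.9875925 = 1.519803 mm/s


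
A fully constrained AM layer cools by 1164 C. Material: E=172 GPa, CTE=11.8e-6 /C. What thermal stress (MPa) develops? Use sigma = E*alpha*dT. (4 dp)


sigma = 172*1000 * 11.8e-6 * 1164 = 2362.4544 MPa


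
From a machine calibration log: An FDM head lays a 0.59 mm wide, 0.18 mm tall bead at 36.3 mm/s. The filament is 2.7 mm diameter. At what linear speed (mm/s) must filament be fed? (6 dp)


Q = 0.59 * 0.18 * 36.3 = 3.85506 mm^3/s
A_fil = pi*(2.7/2)^2 = 5.72555261 mm^2
v_feed = 3.85506 / 5.72555261 = 0.673308 mm/s


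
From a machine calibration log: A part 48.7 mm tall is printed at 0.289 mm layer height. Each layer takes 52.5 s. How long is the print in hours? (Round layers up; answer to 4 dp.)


Layers = ceil(48.7/0.289) = 169
t = 169 * 52.5 / 3600 = 2.4646 hrs


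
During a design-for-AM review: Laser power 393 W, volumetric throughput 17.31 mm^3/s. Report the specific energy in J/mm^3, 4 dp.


SE = 393 / 17.31 = 22.7036 J/mm^3


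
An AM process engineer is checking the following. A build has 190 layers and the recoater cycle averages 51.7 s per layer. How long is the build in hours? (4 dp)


t = 190 * 51.7 / 3600 = 2.7286 hrs


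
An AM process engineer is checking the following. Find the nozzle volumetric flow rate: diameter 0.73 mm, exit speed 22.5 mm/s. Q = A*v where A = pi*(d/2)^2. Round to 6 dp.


A = pi*(0.73/2)^2 = 0.41853868 mm^2
Q = 0.41853868 * 22.5 = 9.41712 mm^3/s


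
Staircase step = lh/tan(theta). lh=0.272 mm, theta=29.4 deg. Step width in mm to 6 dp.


step = 0.272 / tan(29.4) = 0.482722 mm


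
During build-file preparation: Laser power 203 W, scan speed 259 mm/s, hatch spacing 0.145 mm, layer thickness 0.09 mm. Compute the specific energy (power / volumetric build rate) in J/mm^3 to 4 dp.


Build rate = 259 * 0.145 * 0.09 = 3.37995 mm^3/s
SE = 203 / 3.37995 = 60.0601 J/mm^3


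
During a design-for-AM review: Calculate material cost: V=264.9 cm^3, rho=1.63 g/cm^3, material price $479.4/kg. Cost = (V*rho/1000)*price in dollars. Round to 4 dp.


Mass = 264.9*1.63/1000 = 0.431787 kg
Cost = 0.431787 * 479.4 = 206.9987 $


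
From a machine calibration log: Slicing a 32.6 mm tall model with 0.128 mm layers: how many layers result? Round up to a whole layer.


Layers = ceil(32.6/0.128) = 255


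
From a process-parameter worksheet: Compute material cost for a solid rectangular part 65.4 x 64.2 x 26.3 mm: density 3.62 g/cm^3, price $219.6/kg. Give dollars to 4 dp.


V = 65.4 * 64.2 * 26.3 = 110425.284 mm^3 = 110.425284 cm^3
Mass = 110.425284 * 3.62 / 1000 = 0.39973953 kg
Cost = 0.39973953 * 219.6 = 87.7828 $


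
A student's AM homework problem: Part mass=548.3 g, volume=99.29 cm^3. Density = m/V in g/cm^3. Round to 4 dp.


rho = 548.3 / 99.29 = 5.5222 g/cm^3


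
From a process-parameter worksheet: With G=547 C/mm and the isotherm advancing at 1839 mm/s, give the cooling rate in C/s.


CR = 547 * 1839 = 1005933 C/s


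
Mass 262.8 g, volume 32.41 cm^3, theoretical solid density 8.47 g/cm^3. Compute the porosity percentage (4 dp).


rho_part = 262.8 / 32.41 = 8.10860845 g/cm^3
Porosity = (1 - 8.10860845/8.47)*100 = 4.2667 %


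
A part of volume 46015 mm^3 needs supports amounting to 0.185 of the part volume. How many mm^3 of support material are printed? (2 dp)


V_support = 46015 * 0.185 = 8512.78 mm^3


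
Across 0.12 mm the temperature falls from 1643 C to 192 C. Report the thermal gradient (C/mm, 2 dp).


G = (1643-192)/0.12 = 12091.67 C/mm


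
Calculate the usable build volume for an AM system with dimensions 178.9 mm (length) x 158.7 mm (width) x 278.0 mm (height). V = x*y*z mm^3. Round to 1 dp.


V = 178.9 * 158.7 * 278.0 = 7892817.5 mm^3


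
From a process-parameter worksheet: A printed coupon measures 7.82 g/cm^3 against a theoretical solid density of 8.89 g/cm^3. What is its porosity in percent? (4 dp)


Porosity = (1-7.82/8.89)*100 = 12.036 %


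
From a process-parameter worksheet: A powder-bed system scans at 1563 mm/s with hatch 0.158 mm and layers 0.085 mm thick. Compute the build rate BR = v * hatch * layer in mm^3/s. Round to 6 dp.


Rate = 1563 * 0.158 * 0.085 = 20.99109 mm^3/s


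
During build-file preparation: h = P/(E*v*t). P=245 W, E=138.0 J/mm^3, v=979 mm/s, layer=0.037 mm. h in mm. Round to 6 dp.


h = 245 / (138.0*979*0.037) = 0.049012 mm


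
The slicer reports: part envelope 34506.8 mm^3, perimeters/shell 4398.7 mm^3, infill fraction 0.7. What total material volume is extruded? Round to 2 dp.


V_infill = (34506.8 - 4398.7) * 0.7 = 21075.67
V_total = 4398.7 + 21075.67 = 25474.37 mm^3


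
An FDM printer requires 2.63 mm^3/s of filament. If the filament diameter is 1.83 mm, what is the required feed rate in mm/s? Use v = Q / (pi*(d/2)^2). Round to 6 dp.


A = pi*(1.83/2)^2 = 2.63022
v = 2.63 / 2.63022 = 0.999916 mm/s


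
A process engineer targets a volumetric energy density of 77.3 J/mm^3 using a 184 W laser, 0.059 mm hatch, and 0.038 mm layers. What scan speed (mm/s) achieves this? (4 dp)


v = 184 / (77.3*0.059*0.038) = 1061.7022 mm/s


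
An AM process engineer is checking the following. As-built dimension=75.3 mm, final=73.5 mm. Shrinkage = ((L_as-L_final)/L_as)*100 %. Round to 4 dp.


Shrinkage = ((75.3-73.5)/75.3)*100 = 2.3904 %


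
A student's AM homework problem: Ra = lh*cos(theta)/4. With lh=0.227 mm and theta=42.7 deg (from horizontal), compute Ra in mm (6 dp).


Ra = 0.227 * cos(42.7) / 4 = 0.041706 mm


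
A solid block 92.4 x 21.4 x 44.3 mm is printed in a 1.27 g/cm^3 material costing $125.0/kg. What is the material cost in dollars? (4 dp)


V = 92.4 * 21.4 * 44.3 = 87597.048 mm^3 = 87.597048 cm^3
Mass = 87.597048 * 1.27 / 1000 = 0.11124825 kg
Cost = 0.11124825 * 125.0 = 13.906 $


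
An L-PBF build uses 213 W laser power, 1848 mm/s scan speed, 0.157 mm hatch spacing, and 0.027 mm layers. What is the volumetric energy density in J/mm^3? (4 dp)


E = 213 / (1848*0.157*0.027) = 27.1903 J/mm^3


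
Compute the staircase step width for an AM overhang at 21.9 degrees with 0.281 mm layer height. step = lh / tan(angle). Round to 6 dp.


step = 0.281 / tan(21.9) = 0.699009 mm


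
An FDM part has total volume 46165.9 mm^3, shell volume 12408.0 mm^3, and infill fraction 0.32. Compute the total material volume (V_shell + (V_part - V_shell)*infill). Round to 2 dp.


V_infill = (46165.9 - 12408.0) * 0.32 = 10802.53
V_total = 12408.0 + 10802.53 = 23210.53 mm^3


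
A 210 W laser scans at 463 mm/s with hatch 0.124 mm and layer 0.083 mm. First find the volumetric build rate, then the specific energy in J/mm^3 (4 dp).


Build rate = 463 * 0.124 * 0.083 = 4.765196 mm^3/s
SE = 210 / 4.765196 = 44.0695 J/mm^3


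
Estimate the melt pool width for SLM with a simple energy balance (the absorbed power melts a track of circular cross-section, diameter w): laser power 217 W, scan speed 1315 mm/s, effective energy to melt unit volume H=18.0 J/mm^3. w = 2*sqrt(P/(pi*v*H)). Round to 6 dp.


w = 2*sqrt(217/(pi*1315*18.0)) = 0.10804 mm


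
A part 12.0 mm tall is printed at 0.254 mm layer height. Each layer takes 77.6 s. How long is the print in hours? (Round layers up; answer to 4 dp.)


Layers = ceil(12.0/0.254) = 48
t = 48 * 77.6 / 3600 = 1.0347 hrs


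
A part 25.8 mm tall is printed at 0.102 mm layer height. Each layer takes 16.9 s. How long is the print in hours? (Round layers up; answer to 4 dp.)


Layers = ceil(25.8/0.102) = 253
t = 253 * 16.9 / 3600 = 1.1877 hrs


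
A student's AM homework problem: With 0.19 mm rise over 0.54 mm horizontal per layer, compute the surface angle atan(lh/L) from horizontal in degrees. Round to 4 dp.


angle = atan(0.19/0.54) = 19.3845 degrees


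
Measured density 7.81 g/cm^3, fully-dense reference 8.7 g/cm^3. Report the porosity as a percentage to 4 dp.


Porosity = (1-7.81/8.7)*100 = 10.2299 %


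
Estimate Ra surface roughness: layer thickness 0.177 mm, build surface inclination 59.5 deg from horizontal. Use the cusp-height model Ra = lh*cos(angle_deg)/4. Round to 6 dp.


Ra = 0.177 * cos(59.5) / 4 = 0.022459 mm


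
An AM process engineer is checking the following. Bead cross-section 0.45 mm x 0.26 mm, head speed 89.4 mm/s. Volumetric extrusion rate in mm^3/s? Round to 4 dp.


Rate = 0.45 * 0.26 * 89.4 = 10.4598 mm^3/s


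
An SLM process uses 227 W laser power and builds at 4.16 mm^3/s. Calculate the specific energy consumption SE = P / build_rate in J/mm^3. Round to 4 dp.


SE = 227 / 4.16 = 54.5673 J/mm^3


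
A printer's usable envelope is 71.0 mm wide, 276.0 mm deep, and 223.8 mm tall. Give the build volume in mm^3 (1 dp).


V = 71.0 * 276.0 * 223.8 = 4385584.8 mm^3


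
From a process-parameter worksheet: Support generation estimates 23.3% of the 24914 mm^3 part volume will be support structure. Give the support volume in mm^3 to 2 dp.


V_support = 24914 * 0.233 = 5804.96 mm^3


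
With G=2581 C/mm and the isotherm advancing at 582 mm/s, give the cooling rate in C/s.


CR = 2581 * 582 = 1502142 C/s


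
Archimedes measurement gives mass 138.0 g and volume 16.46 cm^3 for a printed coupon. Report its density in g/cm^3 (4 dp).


rho = 138.0 / 16.46 = 8.384 g/cm^3


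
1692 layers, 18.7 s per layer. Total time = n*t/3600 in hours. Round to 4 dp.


t = 1692 * 18.7 / 3600 = 8.789 hrs


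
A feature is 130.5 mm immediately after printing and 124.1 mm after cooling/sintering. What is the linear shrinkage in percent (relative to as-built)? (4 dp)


Shrinkage = ((130.5-124.1)/130.5)*100 = 4.9042 %


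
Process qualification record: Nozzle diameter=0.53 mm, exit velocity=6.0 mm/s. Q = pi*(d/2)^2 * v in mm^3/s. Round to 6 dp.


A = pi*(0.53/2)^2 = 0.22061834 mm^2
Q = 0.22061834 * 6.0 = 1.32371 mm^3/s


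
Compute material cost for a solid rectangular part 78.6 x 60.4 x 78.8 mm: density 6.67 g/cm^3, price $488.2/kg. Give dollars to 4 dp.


V = 78.6 * 60.4 * 78.8 = 374098.272 mm^3 = 374.098272 cm^3
Mass = 374.098272 * 6.67 / 1000 = 2.49523547 kg
Cost = 2.49523547 * 488.2 = 1218.174 $


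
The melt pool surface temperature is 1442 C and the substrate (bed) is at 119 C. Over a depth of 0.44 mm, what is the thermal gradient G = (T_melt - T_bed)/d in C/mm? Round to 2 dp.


G = (1442-119)/0.44 = 3006.82 C/mm


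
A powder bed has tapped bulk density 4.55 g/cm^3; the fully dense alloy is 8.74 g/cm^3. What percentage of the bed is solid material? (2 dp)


Packing = (4.55/8.74)*100 = 52.06 %


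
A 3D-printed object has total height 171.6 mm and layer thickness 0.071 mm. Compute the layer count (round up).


Layers = ceil(171.6/0.071) = 2417


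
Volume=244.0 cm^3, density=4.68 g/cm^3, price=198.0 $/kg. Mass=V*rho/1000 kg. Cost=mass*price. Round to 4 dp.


Mass = 244.0*4.68/1000 = 1.14192 kg
Cost = 1.14192 * 198.0 = 226.1002 $


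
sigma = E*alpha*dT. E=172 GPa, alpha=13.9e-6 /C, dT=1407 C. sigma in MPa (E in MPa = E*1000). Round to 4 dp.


sigma = 172*1000 * 13.9e-6 * 1407 = 3363.8556 MPa


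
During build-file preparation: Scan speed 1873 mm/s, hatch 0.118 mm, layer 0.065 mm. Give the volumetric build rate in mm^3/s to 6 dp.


Rate = 1873 * 0.118 * 0.065 = 14.36591 mm^3/s


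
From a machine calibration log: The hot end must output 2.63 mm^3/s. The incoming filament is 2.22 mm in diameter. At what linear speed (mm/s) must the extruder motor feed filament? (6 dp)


A = pi*(2.22/2)^2 = 3.870756
v = 2.63 / 3.870756 = 0.679454 mm/s


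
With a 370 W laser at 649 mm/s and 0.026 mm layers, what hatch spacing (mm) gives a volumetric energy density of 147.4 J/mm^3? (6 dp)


h = 370 / (147.4*649*0.026) = 0.14876 mm


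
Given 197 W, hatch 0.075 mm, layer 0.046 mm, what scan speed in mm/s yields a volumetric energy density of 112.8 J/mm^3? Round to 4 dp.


v = 197 / (112.8*0.075*0.046) = 506.2185 mm/s


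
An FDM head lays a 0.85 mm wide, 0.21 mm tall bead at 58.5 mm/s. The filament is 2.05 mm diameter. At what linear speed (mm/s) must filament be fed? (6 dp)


Q = 0.85 * 0.21 * 58.5 = 10.44225 mm^3/s
A_fil = pi*(2.05/2)^2 = 3.30063578 mm^2
v_feed = 10.44225 / 3.30063578 = 3.163709 mm/s


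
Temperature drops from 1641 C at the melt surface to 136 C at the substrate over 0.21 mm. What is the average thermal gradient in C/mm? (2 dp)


G = (1641-136)/0.21 = 7166.67 C/mm
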